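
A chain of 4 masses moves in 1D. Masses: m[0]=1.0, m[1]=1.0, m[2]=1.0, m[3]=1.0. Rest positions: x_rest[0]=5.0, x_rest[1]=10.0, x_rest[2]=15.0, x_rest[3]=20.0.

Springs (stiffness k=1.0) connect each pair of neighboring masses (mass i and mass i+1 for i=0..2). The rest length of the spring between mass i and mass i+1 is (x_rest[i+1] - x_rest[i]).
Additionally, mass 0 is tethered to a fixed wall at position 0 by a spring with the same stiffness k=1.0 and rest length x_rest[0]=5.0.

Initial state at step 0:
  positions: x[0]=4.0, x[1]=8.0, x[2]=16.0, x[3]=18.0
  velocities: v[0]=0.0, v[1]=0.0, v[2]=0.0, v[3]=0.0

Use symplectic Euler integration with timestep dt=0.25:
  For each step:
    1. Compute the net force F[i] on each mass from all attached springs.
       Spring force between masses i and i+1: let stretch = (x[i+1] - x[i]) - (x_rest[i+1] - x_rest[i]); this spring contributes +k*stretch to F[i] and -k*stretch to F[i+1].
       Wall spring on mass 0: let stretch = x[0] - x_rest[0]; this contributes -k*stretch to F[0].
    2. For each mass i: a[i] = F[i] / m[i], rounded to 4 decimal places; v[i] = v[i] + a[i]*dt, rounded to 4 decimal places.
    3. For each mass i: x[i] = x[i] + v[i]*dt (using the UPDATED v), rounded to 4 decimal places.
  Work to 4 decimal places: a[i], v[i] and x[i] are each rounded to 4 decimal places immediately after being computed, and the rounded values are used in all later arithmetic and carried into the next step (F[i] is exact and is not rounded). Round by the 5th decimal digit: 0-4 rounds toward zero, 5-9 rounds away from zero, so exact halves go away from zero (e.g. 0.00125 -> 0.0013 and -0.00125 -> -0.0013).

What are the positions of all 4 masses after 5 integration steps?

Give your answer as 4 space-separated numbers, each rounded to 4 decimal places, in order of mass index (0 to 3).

Step 0: x=[4.0000 8.0000 16.0000 18.0000] v=[0.0000 0.0000 0.0000 0.0000]
Step 1: x=[4.0000 8.2500 15.6250 18.1875] v=[0.0000 1.0000 -1.5000 0.7500]
Step 2: x=[4.0156 8.6953 14.9492 18.5274] v=[0.0625 1.7813 -2.7031 1.3594]
Step 3: x=[4.0727 9.2390 14.1062 18.9561] v=[0.2285 2.1749 -3.3720 1.7149]
Step 4: x=[4.1982 9.7640 13.2621 19.3942] v=[0.5019 2.1001 -3.3763 1.7524]
Step 5: x=[4.4092 10.1598 12.5827 19.7616] v=[0.8438 1.5832 -2.7178 1.4694]

Answer: 4.4092 10.1598 12.5827 19.7616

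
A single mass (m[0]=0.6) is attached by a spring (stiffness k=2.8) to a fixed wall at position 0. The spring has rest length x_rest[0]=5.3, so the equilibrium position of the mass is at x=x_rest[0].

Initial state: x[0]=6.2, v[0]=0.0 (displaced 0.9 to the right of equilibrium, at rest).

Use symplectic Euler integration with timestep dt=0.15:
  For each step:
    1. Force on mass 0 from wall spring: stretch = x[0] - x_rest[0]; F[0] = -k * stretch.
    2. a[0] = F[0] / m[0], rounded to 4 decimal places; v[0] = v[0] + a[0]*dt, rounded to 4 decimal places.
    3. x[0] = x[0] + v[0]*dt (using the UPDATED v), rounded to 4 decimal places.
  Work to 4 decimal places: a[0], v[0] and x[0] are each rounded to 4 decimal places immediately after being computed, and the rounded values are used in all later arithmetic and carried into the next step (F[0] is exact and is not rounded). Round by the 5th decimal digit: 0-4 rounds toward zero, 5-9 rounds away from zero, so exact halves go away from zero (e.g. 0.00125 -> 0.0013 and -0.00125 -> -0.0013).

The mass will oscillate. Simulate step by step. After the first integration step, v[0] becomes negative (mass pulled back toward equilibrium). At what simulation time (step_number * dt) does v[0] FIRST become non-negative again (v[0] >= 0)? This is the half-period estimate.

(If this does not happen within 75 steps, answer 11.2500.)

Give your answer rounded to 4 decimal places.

Answer: 1.5000

Derivation:
Step 0: x=[6.2000] v=[0.0000]
Step 1: x=[6.1055] v=[-0.6300]
Step 2: x=[5.9264] v=[-1.1939]
Step 3: x=[5.6815] v=[-1.6324]
Step 4: x=[5.3966] v=[-1.8994]
Step 5: x=[5.1016] v=[-1.9670]
Step 6: x=[4.8274] v=[-1.8281]
Step 7: x=[4.6028] v=[-1.4973]
Step 8: x=[4.4514] v=[-1.0093]
Step 9: x=[4.3891] v=[-0.4153]
Step 10: x=[4.4224] v=[0.2223]
First v>=0 after going negative at step 10, time=1.5000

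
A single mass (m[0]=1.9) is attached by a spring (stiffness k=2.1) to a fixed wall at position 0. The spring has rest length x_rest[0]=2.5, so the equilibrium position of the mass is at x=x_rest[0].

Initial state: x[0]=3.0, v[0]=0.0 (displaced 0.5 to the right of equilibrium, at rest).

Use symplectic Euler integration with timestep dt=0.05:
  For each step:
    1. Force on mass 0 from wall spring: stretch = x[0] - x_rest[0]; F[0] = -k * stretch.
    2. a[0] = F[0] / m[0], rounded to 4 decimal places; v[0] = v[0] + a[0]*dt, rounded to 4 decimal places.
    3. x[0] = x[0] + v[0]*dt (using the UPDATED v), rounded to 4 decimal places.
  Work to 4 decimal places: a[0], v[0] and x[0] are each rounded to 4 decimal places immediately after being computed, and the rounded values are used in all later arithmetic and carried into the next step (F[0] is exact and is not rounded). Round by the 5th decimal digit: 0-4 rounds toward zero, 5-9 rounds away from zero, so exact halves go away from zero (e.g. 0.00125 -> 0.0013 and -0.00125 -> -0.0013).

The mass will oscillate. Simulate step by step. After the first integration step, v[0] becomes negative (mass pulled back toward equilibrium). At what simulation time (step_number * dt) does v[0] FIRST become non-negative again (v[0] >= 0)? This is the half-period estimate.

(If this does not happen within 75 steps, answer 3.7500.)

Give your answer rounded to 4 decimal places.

Answer: 3.0000

Derivation:
Step 0: x=[3.0000] v=[0.0000]
Step 1: x=[2.9986] v=[-0.0276]
Step 2: x=[2.9958] v=[-0.0552]
Step 3: x=[2.9917] v=[-0.0826]
Step 4: x=[2.9862] v=[-0.1098]
Step 5: x=[2.9794] v=[-0.1367]
Step 6: x=[2.9712] v=[-0.1632]
Step 7: x=[2.9617] v=[-0.1892]
Step 8: x=[2.9510] v=[-0.2147]
Step 9: x=[2.9390] v=[-0.2396]
Step 10: x=[2.9258] v=[-0.2639]
Step 11: x=[2.9114] v=[-0.2874]
Step 12: x=[2.8959] v=[-0.3101]
Step 13: x=[2.8793] v=[-0.3320]
Step 14: x=[2.8617] v=[-0.3530]
Step 15: x=[2.8431] v=[-0.3730]
Step 16: x=[2.8235] v=[-0.3920]
Step 17: x=[2.8030] v=[-0.4099]
Step 18: x=[2.7817] v=[-0.4266]
Step 19: x=[2.7596] v=[-0.4422]
Step 20: x=[2.7368] v=[-0.4565]
Step 21: x=[2.7133] v=[-0.4696]
Step 22: x=[2.6892] v=[-0.4814]
Step 23: x=[2.6646] v=[-0.4919]
Step 24: x=[2.6396] v=[-0.5010]
Step 25: x=[2.6142] v=[-0.5087]
Step 26: x=[2.5885] v=[-0.5150]
Step 27: x=[2.5625] v=[-0.5199]
Step 28: x=[2.5363] v=[-0.5234]
Step 29: x=[2.5100] v=[-0.5254]
Step 30: x=[2.4837] v=[-0.5260]
Step 31: x=[2.4574] v=[-0.5251]
Step 32: x=[2.4313] v=[-0.5227]
Step 33: x=[2.4054] v=[-0.5189]
Step 34: x=[2.3797] v=[-0.5137]
Step 35: x=[2.3543] v=[-0.5071]
Step 36: x=[2.3293] v=[-0.4991]
Step 37: x=[2.3048] v=[-0.4897]
Step 38: x=[2.2809] v=[-0.4789]
Step 39: x=[2.2576] v=[-0.4668]
Step 40: x=[2.2349] v=[-0.4534]
Step 41: x=[2.2130] v=[-0.4388]
Step 42: x=[2.1919] v=[-0.4229]
Step 43: x=[2.1716] v=[-0.4059]
Step 44: x=[2.1522] v=[-0.3878]
Step 45: x=[2.1338] v=[-0.3686]
Step 46: x=[2.1164] v=[-0.3484]
Step 47: x=[2.1000] v=[-0.3272]
Step 48: x=[2.0847] v=[-0.3051]
Step 49: x=[2.0706] v=[-0.2822]
Step 50: x=[2.0577] v=[-0.2585]
Step 51: x=[2.0460] v=[-0.2341]
Step 52: x=[2.0356] v=[-0.2090]
Step 53: x=[2.0264] v=[-0.1833]
Step 54: x=[2.0185] v=[-0.1571]
Step 55: x=[2.0120] v=[-0.1305]
Step 56: x=[2.0068] v=[-0.1035]
Step 57: x=[2.0030] v=[-0.0762]
Step 58: x=[2.0006] v=[-0.0487]
Step 59: x=[1.9995] v=[-0.0211]
Step 60: x=[1.9998] v=[0.0066]
First v>=0 after going negative at step 60, time=3.0000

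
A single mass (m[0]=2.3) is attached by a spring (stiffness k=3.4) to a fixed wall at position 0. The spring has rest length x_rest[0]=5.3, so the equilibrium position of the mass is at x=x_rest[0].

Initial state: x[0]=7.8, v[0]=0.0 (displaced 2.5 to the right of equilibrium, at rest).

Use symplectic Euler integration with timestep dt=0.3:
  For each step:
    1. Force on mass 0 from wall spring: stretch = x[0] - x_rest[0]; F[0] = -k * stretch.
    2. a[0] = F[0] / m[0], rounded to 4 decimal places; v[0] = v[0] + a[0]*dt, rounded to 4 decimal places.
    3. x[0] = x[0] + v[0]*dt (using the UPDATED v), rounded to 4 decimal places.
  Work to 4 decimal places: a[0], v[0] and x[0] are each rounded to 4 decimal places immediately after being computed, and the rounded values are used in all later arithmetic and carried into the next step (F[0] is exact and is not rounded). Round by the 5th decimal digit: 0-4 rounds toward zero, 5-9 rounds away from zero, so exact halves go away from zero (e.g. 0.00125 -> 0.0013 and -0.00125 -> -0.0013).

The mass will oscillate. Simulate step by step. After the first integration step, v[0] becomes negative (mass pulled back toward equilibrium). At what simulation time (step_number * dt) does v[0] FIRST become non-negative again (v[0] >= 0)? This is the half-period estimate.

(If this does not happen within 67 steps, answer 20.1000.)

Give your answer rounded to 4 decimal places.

Answer: 2.7000

Derivation:
Step 0: x=[7.8000] v=[0.0000]
Step 1: x=[7.4674] v=[-1.1087]
Step 2: x=[6.8464] v=[-2.0699]
Step 3: x=[6.0197] v=[-2.7557]
Step 4: x=[5.0972] v=[-3.0749]
Step 5: x=[4.2017] v=[-2.9850]
Step 6: x=[3.4523] v=[-2.4979]
Step 7: x=[2.9488] v=[-1.6785]
Step 8: x=[2.7581] v=[-0.6358]
Step 9: x=[2.9056] v=[0.4915]
First v>=0 after going negative at step 9, time=2.7000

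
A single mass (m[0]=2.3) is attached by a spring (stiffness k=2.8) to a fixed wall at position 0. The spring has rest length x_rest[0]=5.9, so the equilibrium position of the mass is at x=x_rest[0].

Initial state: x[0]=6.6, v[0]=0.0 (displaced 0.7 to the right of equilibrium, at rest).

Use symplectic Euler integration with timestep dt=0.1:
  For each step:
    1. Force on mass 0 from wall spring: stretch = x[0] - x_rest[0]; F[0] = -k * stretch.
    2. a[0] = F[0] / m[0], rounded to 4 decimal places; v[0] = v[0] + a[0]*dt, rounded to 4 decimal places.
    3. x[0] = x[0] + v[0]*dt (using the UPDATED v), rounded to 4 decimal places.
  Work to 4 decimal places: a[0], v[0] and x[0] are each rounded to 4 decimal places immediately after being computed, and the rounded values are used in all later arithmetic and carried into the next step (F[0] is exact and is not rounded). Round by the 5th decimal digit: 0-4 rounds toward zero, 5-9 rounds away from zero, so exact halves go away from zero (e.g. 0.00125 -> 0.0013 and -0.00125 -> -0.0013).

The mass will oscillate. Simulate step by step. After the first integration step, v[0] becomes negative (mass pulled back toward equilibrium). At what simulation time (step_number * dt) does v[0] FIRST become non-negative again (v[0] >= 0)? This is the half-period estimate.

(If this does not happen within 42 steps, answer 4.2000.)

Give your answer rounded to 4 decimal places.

Step 0: x=[6.6000] v=[0.0000]
Step 1: x=[6.5915] v=[-0.0852]
Step 2: x=[6.5746] v=[-0.1694]
Step 3: x=[6.5495] v=[-0.2515]
Step 4: x=[6.5164] v=[-0.3306]
Step 5: x=[6.4758] v=[-0.4056]
Step 6: x=[6.4282] v=[-0.4757]
Step 7: x=[6.3742] v=[-0.5400]
Step 8: x=[6.3144] v=[-0.5977]
Step 9: x=[6.2496] v=[-0.6482]
Step 10: x=[6.1805] v=[-0.6908]
Step 11: x=[6.1080] v=[-0.7250]
Step 12: x=[6.0330] v=[-0.7503]
Step 13: x=[5.9564] v=[-0.7665]
Step 14: x=[5.8791] v=[-0.7734]
Step 15: x=[5.8020] v=[-0.7709]
Step 16: x=[5.7261] v=[-0.7590]
Step 17: x=[5.6523] v=[-0.7378]
Step 18: x=[5.5815] v=[-0.7077]
Step 19: x=[5.5146] v=[-0.6689]
Step 20: x=[5.4524] v=[-0.6220]
Step 21: x=[5.3957] v=[-0.5675]
Step 22: x=[5.3451] v=[-0.5061]
Step 23: x=[5.3012] v=[-0.4386]
Step 24: x=[5.2646] v=[-0.3657]
Step 25: x=[5.2358] v=[-0.2884]
Step 26: x=[5.2151] v=[-0.2075]
Step 27: x=[5.2027] v=[-0.1241]
Step 28: x=[5.1988] v=[-0.0392]
Step 29: x=[5.2034] v=[0.0462]
First v>=0 after going negative at step 29, time=2.9000

Answer: 2.9000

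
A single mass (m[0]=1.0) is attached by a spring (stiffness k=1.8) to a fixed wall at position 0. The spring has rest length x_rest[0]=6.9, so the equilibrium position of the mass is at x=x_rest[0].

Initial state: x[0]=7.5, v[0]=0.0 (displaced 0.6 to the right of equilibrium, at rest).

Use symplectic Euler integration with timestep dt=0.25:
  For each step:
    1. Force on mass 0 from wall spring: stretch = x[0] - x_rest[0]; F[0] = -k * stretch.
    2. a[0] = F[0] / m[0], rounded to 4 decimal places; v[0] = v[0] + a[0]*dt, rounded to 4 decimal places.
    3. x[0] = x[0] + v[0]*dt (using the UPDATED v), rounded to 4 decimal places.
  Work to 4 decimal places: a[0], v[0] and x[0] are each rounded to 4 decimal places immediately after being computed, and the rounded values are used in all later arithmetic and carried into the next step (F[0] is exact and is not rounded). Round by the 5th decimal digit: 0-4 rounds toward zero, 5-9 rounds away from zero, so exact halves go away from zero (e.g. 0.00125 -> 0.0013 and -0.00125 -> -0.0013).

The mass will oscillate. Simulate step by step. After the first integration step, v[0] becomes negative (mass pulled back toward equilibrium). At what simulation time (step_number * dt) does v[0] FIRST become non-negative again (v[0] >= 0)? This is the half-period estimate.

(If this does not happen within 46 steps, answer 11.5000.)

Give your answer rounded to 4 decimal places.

Step 0: x=[7.5000] v=[0.0000]
Step 1: x=[7.4325] v=[-0.2700]
Step 2: x=[7.3051] v=[-0.5096]
Step 3: x=[7.1321] v=[-0.6919]
Step 4: x=[6.9330] v=[-0.7964]
Step 5: x=[6.7302] v=[-0.8113]
Step 6: x=[6.5465] v=[-0.7349]
Step 7: x=[6.4026] v=[-0.5758]
Step 8: x=[6.3146] v=[-0.3520]
Step 9: x=[6.2925] v=[-0.0886]
Step 10: x=[6.3387] v=[0.1848]
First v>=0 after going negative at step 10, time=2.5000

Answer: 2.5000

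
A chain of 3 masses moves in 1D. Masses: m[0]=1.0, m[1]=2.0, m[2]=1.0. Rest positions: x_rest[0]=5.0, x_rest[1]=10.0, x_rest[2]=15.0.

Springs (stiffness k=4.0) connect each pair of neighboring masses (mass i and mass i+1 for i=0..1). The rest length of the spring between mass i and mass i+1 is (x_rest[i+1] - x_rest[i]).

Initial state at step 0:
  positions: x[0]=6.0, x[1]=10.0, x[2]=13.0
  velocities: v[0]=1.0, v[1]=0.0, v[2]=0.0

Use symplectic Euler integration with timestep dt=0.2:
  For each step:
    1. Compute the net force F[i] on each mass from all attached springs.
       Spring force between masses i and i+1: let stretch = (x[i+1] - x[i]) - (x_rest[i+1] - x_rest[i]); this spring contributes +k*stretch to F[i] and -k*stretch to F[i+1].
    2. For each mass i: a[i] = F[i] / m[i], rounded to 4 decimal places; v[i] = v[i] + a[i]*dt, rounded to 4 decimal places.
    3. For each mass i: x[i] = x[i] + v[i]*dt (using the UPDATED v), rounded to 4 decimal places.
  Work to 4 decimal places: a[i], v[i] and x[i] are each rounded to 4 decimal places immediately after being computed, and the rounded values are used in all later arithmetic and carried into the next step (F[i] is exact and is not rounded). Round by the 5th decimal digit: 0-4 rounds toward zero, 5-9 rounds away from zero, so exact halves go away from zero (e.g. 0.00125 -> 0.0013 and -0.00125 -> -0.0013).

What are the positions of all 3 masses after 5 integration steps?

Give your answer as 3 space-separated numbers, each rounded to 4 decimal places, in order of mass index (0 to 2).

Step 0: x=[6.0000 10.0000 13.0000] v=[1.0000 0.0000 0.0000]
Step 1: x=[6.0400 9.9200 13.3200] v=[0.2000 -0.4000 1.6000]
Step 2: x=[5.9008 9.8016 13.8960] v=[-0.6960 -0.5920 2.8800]
Step 3: x=[5.5857 9.6987 14.6169] v=[-1.5754 -0.5146 3.6045]
Step 4: x=[5.1287 9.6602 15.3509] v=[-2.2850 -0.1925 3.6699]
Step 5: x=[4.5967 9.7144 15.9744] v=[-2.6598 0.2712 3.1173]

Answer: 4.5967 9.7144 15.9744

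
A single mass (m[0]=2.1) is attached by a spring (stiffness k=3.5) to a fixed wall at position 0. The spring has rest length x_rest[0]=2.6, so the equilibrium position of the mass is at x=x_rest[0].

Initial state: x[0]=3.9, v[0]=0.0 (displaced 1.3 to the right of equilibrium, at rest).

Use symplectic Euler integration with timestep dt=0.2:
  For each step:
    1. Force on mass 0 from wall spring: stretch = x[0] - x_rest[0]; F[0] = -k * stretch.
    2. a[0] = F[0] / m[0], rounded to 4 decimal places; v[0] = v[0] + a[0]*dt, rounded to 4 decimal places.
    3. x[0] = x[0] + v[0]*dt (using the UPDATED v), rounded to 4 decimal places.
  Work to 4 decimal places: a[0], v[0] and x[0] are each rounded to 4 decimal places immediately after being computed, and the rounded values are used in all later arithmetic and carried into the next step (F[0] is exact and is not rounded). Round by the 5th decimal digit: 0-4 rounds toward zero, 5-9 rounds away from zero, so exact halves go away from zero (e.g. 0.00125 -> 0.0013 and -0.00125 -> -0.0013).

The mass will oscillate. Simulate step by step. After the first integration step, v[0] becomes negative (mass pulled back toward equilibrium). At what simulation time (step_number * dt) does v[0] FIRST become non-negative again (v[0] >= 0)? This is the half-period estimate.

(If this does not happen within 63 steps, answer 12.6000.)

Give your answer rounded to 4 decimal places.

Step 0: x=[3.9000] v=[0.0000]
Step 1: x=[3.8133] v=[-0.4333]
Step 2: x=[3.6458] v=[-0.8377]
Step 3: x=[3.4085] v=[-1.1863]
Step 4: x=[3.1173] v=[-1.4558]
Step 5: x=[2.7917] v=[-1.6282]
Step 6: x=[2.4533] v=[-1.6921]
Step 7: x=[2.1247] v=[-1.6432]
Step 8: x=[1.8277] v=[-1.4848]
Step 9: x=[1.5822] v=[-1.2274]
Step 10: x=[1.4046] v=[-0.8881]
Step 11: x=[1.3067] v=[-0.4896]
Step 12: x=[1.2950] v=[-0.0585]
Step 13: x=[1.3703] v=[0.3765]
First v>=0 after going negative at step 13, time=2.6000

Answer: 2.6000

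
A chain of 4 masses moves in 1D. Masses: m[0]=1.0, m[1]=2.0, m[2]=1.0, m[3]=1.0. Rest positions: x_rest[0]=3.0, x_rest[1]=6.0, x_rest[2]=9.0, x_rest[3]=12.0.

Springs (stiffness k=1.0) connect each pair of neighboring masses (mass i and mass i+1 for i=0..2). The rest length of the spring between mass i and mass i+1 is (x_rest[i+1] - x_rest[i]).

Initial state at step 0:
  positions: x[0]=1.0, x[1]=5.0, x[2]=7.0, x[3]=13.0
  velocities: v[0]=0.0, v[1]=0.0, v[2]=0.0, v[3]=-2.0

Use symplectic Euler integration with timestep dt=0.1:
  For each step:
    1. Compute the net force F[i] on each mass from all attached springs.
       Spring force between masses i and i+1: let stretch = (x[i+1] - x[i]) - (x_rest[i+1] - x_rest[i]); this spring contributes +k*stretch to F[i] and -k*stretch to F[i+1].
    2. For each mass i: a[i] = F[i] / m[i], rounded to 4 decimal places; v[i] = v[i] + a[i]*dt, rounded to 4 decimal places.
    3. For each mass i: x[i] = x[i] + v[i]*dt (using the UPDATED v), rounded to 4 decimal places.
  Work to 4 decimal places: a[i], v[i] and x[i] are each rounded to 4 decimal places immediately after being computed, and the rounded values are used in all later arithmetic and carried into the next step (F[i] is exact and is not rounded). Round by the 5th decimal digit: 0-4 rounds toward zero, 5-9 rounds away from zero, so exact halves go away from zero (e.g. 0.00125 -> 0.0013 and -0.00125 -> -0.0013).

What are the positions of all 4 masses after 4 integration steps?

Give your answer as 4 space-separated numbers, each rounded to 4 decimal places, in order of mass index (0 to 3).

Answer: 1.0970 4.9052 7.3626 11.9301

Derivation:
Step 0: x=[1.0000 5.0000 7.0000 13.0000] v=[0.0000 0.0000 0.0000 -2.0000]
Step 1: x=[1.0100 4.9900 7.0400 12.7700] v=[0.1000 -0.1000 0.4000 -2.3000]
Step 2: x=[1.0298 4.9704 7.1168 12.5127] v=[0.1980 -0.1965 0.7680 -2.5730]
Step 3: x=[1.0590 4.9418 7.2261 12.2314] v=[0.2921 -0.2862 1.0930 -2.8126]
Step 4: x=[1.0970 4.9052 7.3626 11.9301] v=[0.3804 -0.3661 1.3651 -3.0131]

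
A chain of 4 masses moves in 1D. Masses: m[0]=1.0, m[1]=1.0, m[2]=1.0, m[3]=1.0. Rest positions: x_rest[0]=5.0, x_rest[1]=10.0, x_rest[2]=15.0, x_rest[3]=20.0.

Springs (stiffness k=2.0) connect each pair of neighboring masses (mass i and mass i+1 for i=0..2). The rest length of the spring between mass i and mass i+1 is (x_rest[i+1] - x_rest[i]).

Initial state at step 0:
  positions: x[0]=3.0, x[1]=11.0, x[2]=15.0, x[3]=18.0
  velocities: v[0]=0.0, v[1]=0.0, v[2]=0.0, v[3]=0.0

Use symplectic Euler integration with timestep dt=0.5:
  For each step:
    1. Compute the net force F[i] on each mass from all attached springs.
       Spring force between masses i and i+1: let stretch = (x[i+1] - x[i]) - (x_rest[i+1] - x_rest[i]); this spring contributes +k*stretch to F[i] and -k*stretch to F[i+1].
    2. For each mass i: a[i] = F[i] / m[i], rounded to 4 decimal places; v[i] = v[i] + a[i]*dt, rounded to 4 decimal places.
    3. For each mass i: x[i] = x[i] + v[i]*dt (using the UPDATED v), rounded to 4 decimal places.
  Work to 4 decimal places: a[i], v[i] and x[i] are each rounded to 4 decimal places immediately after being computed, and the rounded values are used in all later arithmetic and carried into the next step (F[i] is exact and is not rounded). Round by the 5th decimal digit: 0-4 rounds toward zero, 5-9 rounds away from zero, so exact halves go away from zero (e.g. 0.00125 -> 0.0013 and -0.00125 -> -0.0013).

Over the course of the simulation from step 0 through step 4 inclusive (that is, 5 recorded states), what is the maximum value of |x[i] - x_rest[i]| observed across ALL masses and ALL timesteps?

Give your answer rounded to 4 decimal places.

Step 0: x=[3.0000 11.0000 15.0000 18.0000] v=[0.0000 0.0000 0.0000 0.0000]
Step 1: x=[4.5000 9.0000 14.5000 19.0000] v=[3.0000 -4.0000 -1.0000 2.0000]
Step 2: x=[5.7500 7.5000 13.5000 20.2500] v=[2.5000 -3.0000 -2.0000 2.5000]
Step 3: x=[5.3750 8.1250 12.8750 20.6250] v=[-0.7500 1.2500 -1.2500 0.7500]
Step 4: x=[3.8750 9.7500 13.7500 19.6250] v=[-3.0000 3.2500 1.7500 -2.0000]
Max displacement = 2.5000

Answer: 2.5000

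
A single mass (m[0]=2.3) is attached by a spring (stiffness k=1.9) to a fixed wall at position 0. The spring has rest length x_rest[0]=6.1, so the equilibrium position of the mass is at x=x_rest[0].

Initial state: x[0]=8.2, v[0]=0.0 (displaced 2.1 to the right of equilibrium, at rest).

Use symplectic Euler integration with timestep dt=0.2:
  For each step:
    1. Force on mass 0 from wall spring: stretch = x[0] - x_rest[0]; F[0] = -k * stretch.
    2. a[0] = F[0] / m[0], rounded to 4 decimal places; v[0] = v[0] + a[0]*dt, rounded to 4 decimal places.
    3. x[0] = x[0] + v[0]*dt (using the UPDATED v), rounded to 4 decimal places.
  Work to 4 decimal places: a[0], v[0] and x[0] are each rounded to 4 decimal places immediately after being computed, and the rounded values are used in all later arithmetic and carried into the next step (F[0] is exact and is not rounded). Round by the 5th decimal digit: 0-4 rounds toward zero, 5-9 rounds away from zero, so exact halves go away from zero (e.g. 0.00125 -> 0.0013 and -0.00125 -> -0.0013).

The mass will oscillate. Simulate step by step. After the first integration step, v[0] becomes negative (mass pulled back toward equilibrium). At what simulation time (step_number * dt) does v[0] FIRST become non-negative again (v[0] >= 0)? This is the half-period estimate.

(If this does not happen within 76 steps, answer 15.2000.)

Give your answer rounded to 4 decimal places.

Step 0: x=[8.2000] v=[0.0000]
Step 1: x=[8.1306] v=[-0.3470]
Step 2: x=[7.9941] v=[-0.6825]
Step 3: x=[7.7950] v=[-0.9954]
Step 4: x=[7.5399] v=[-1.2754]
Step 5: x=[7.2372] v=[-1.5133]
Step 6: x=[6.8970] v=[-1.7012]
Step 7: x=[6.5304] v=[-1.8329]
Step 8: x=[6.1496] v=[-1.9040]
Step 9: x=[5.7672] v=[-1.9122]
Step 10: x=[5.3958] v=[-1.8572]
Step 11: x=[5.0476] v=[-1.7409]
Step 12: x=[4.7342] v=[-1.5670]
Step 13: x=[4.4659] v=[-1.3413]
Step 14: x=[4.2516] v=[-1.0713]
Step 15: x=[4.0984] v=[-0.7659]
Step 16: x=[4.0114] v=[-0.4352]
Step 17: x=[3.9934] v=[-0.0901]
Step 18: x=[4.0450] v=[0.2579]
First v>=0 after going negative at step 18, time=3.6000

Answer: 3.6000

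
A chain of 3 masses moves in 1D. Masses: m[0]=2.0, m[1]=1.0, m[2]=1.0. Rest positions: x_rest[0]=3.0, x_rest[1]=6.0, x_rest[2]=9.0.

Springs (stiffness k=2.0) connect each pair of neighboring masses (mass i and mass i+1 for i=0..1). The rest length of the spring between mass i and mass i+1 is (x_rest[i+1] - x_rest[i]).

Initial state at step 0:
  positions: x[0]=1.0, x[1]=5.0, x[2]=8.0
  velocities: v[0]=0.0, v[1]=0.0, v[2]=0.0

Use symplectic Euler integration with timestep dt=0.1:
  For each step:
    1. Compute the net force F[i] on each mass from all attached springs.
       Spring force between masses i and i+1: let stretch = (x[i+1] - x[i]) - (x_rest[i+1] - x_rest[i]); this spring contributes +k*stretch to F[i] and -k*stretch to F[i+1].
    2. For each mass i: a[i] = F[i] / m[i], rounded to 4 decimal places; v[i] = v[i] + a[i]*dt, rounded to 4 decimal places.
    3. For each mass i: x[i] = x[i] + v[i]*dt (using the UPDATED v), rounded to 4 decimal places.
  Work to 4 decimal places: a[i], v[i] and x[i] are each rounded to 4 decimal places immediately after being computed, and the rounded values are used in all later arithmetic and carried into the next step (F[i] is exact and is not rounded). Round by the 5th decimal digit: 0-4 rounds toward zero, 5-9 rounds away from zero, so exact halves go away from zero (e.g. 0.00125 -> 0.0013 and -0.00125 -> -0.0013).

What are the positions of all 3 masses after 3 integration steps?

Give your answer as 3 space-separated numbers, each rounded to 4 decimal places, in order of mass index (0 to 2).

Answer: 1.0585 4.8850 7.9980

Derivation:
Step 0: x=[1.0000 5.0000 8.0000] v=[0.0000 0.0000 0.0000]
Step 1: x=[1.0100 4.9800 8.0000] v=[0.1000 -0.2000 0.0000]
Step 2: x=[1.0297 4.9410 7.9996] v=[0.1970 -0.3900 -0.0040]
Step 3: x=[1.0585 4.8850 7.9980] v=[0.2881 -0.5605 -0.0157]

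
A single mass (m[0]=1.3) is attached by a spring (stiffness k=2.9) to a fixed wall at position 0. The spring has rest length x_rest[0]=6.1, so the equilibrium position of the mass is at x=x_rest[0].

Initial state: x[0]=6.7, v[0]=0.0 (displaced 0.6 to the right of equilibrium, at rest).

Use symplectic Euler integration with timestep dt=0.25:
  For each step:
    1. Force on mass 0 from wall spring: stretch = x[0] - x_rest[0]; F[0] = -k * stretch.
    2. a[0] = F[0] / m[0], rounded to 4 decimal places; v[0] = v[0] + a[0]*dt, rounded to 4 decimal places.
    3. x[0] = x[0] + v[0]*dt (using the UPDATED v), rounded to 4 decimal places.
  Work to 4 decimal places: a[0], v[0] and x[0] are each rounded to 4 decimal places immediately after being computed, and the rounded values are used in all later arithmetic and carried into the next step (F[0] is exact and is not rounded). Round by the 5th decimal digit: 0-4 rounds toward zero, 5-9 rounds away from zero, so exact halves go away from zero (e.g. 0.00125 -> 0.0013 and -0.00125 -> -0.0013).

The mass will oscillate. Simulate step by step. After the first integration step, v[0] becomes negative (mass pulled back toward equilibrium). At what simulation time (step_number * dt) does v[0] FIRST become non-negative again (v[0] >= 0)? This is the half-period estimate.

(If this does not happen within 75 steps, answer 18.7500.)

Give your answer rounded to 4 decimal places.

Answer: 2.2500

Derivation:
Step 0: x=[6.7000] v=[0.0000]
Step 1: x=[6.6164] v=[-0.3346]
Step 2: x=[6.4608] v=[-0.6226]
Step 3: x=[6.2549] v=[-0.8238]
Step 4: x=[6.0274] v=[-0.9102]
Step 5: x=[5.8100] v=[-0.8697]
Step 6: x=[5.6330] v=[-0.7080]
Step 7: x=[5.5211] v=[-0.4476]
Step 8: x=[5.4899] v=[-0.1248]
Step 9: x=[5.5438] v=[0.2155]
First v>=0 after going negative at step 9, time=2.2500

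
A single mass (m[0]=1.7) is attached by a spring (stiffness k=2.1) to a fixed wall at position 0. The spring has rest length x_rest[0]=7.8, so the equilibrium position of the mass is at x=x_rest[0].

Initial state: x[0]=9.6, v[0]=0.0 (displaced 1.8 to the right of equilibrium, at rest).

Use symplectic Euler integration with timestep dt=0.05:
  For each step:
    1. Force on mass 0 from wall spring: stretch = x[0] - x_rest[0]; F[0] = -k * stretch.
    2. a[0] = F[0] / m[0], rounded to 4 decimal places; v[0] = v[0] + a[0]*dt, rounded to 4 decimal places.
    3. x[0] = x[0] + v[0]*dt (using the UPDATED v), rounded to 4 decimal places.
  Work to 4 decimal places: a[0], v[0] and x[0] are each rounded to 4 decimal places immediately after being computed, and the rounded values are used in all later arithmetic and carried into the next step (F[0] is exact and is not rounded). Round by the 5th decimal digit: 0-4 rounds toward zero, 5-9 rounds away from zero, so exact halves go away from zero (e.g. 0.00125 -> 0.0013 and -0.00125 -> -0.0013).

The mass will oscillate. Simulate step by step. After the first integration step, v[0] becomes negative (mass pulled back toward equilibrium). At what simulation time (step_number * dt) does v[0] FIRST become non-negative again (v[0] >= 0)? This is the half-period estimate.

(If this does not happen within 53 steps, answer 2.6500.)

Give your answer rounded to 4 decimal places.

Step 0: x=[9.6000] v=[0.0000]
Step 1: x=[9.5944] v=[-0.1112]
Step 2: x=[9.5833] v=[-0.2220]
Step 3: x=[9.5667] v=[-0.3321]
Step 4: x=[9.5446] v=[-0.4412]
Step 5: x=[9.5172] v=[-0.5490]
Step 6: x=[9.4844] v=[-0.6551]
Step 7: x=[9.4464] v=[-0.7591]
Step 8: x=[9.4034] v=[-0.8608]
Step 9: x=[9.3554] v=[-0.9598]
Step 10: x=[9.3026] v=[-1.0559]
Step 11: x=[9.2452] v=[-1.1487]
Step 12: x=[9.1833] v=[-1.2380]
Step 13: x=[9.1171] v=[-1.3234]
Step 14: x=[9.0469] v=[-1.4048]
Step 15: x=[8.9728] v=[-1.4818]
Step 16: x=[8.8951] v=[-1.5542]
Step 17: x=[8.8140] v=[-1.6218]
Step 18: x=[8.7298] v=[-1.6844]
Step 19: x=[8.6427] v=[-1.7418]
Step 20: x=[8.5530] v=[-1.7939]
Step 21: x=[8.4610] v=[-1.8404]
Step 22: x=[8.3669] v=[-1.8812]
Step 23: x=[8.2711] v=[-1.9162]
Step 24: x=[8.1738] v=[-1.9453]
Step 25: x=[8.0754] v=[-1.9684]
Step 26: x=[7.9761] v=[-1.9854]
Step 27: x=[7.8763] v=[-1.9963]
Step 28: x=[7.7763] v=[-2.0010]
Step 29: x=[7.6763] v=[-1.9995]
Step 30: x=[7.5767] v=[-1.9919]
Step 31: x=[7.4778] v=[-1.9781]
Step 32: x=[7.3799] v=[-1.9582]
Step 33: x=[7.2833] v=[-1.9323]
Step 34: x=[7.1883] v=[-1.9004]
Step 35: x=[7.0952] v=[-1.8626]
Step 36: x=[7.0042] v=[-1.8191]
Step 37: x=[6.9157] v=[-1.7700]
Step 38: x=[6.8299] v=[-1.7154]
Step 39: x=[6.7471] v=[-1.6555]
Step 40: x=[6.6676] v=[-1.5905]
Step 41: x=[6.5916] v=[-1.5206]
Step 42: x=[6.5193] v=[-1.4460]
Step 43: x=[6.4510] v=[-1.3669]
Step 44: x=[6.3868] v=[-1.2836]
Step 45: x=[6.3270] v=[-1.1963]
Step 46: x=[6.2717] v=[-1.1053]
Step 47: x=[6.2212] v=[-1.0109]
Step 48: x=[6.1755] v=[-0.9134]
Step 49: x=[6.1348] v=[-0.8131]
Step 50: x=[6.0993] v=[-0.7103]
Step 51: x=[6.0690] v=[-0.6053]
Step 52: x=[6.0441] v=[-0.4984]
Step 53: x=[6.0246] v=[-0.3899]
v[0] did not become non-negative within 53 steps; using fallback time=2.6500

Answer: 2.6500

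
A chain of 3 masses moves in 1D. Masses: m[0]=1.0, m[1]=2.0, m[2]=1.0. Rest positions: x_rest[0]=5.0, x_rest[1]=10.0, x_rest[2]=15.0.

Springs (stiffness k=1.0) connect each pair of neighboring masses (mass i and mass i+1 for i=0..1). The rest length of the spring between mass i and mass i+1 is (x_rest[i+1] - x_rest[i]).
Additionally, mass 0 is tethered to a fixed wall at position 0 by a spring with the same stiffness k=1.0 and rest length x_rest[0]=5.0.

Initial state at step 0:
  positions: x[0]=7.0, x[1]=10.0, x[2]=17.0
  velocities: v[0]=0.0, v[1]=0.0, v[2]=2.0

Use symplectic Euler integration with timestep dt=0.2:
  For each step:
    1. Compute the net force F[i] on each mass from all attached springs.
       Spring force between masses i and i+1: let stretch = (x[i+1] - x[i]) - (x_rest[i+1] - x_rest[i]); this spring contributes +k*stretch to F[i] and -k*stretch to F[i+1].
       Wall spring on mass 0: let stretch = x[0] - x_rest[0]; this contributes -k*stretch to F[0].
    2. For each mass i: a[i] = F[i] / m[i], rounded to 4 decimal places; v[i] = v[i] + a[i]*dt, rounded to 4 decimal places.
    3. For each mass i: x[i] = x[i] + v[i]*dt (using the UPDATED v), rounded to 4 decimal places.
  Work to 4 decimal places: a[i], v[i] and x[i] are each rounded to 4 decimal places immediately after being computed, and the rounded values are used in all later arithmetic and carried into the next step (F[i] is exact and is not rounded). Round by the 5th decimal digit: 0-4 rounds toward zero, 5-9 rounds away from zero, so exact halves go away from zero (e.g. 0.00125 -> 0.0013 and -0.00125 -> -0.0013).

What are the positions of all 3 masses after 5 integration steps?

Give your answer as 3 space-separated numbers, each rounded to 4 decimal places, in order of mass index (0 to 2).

Step 0: x=[7.0000 10.0000 17.0000] v=[0.0000 0.0000 2.0000]
Step 1: x=[6.8400 10.0800 17.3200] v=[-0.8000 0.4000 1.6000]
Step 2: x=[6.5360 10.2400 17.5504] v=[-1.5200 0.8000 1.1520]
Step 3: x=[6.1187 10.4721 17.6884] v=[-2.0864 1.1606 0.6899]
Step 4: x=[5.6308 10.7615 17.7377] v=[-2.4395 1.4469 0.2466]
Step 5: x=[5.1229 11.0878 17.7080] v=[-2.5395 1.6315 -0.1486]

Answer: 5.1229 11.0878 17.7080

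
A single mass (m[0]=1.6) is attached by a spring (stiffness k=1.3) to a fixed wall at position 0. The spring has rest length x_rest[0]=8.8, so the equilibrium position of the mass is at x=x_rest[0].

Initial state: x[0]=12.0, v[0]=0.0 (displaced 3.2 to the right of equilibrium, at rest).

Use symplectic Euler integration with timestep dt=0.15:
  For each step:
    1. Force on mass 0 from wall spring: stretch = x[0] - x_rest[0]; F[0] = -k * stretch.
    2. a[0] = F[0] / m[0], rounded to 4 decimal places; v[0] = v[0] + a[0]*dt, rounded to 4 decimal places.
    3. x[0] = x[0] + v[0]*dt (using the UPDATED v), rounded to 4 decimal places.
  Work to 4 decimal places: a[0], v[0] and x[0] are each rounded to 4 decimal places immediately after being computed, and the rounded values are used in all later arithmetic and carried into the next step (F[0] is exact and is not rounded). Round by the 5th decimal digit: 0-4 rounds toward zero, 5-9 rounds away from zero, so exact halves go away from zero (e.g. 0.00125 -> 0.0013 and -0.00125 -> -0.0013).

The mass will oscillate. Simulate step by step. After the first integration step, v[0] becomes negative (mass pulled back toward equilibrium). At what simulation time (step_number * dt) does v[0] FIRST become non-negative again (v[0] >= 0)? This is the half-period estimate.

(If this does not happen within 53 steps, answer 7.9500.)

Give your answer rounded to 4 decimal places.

Answer: 3.6000

Derivation:
Step 0: x=[12.0000] v=[0.0000]
Step 1: x=[11.9415] v=[-0.3900]
Step 2: x=[11.8256] v=[-0.7729]
Step 3: x=[11.6544] v=[-1.1416]
Step 4: x=[11.4310] v=[-1.4895]
Step 5: x=[11.1595] v=[-1.8102]
Step 6: x=[10.8448] v=[-2.0978]
Step 7: x=[10.4928] v=[-2.3470]
Step 8: x=[10.1098] v=[-2.5533]
Step 9: x=[9.7029] v=[-2.7129]
Step 10: x=[9.2795] v=[-2.8229]
Step 11: x=[8.8473] v=[-2.8813]
Step 12: x=[8.4142] v=[-2.8871]
Step 13: x=[7.9882] v=[-2.8401]
Step 14: x=[7.5770] v=[-2.7412]
Step 15: x=[7.1882] v=[-2.5921]
Step 16: x=[6.8288] v=[-2.3957]
Step 17: x=[6.5055] v=[-2.1555]
Step 18: x=[6.2241] v=[-1.8759]
Step 19: x=[5.9898] v=[-1.5620]
Step 20: x=[5.8069] v=[-1.2195]
Step 21: x=[5.6787] v=[-0.8547]
Step 22: x=[5.6076] v=[-0.4743]
Step 23: x=[5.5948] v=[-0.0852]
Step 24: x=[5.6406] v=[0.3054]
First v>=0 after going negative at step 24, time=3.6000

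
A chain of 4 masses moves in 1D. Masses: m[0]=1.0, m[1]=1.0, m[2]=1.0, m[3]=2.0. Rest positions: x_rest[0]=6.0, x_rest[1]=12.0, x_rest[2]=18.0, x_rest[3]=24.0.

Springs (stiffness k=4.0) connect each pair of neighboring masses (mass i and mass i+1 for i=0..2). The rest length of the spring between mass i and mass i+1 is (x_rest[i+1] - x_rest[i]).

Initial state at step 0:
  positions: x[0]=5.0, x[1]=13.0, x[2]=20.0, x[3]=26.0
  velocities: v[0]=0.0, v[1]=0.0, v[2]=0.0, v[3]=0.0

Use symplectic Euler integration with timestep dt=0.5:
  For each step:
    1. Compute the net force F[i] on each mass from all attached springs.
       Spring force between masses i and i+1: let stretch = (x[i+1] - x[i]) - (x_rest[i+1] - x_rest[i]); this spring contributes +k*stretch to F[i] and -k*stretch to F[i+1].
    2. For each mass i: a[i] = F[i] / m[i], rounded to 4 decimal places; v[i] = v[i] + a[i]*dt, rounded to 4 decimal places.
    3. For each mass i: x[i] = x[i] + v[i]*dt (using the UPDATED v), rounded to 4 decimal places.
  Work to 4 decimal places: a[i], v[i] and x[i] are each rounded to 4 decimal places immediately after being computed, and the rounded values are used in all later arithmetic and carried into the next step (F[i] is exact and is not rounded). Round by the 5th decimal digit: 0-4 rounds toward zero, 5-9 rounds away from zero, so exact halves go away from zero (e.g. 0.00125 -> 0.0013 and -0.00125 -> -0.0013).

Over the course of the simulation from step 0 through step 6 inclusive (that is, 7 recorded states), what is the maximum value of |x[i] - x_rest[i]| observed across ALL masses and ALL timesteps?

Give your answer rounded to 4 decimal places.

Step 0: x=[5.0000 13.0000 20.0000 26.0000] v=[0.0000 0.0000 0.0000 0.0000]
Step 1: x=[7.0000 12.0000 19.0000 26.0000] v=[4.0000 -2.0000 -2.0000 0.0000]
Step 2: x=[8.0000 13.0000 18.0000 25.5000] v=[2.0000 2.0000 -2.0000 -1.0000]
Step 3: x=[8.0000 14.0000 19.5000 24.2500] v=[0.0000 2.0000 3.0000 -2.5000]
Step 4: x=[8.0000 14.5000 20.2500 23.6250] v=[0.0000 1.0000 1.5000 -1.2500]
Step 5: x=[8.5000 14.2500 18.6250 24.3125] v=[1.0000 -0.5000 -3.2500 1.3750]
Step 6: x=[8.7500 12.6250 18.3125 25.1563] v=[0.5000 -3.2500 -0.6250 1.6875]
Max displacement = 2.7500

Answer: 2.7500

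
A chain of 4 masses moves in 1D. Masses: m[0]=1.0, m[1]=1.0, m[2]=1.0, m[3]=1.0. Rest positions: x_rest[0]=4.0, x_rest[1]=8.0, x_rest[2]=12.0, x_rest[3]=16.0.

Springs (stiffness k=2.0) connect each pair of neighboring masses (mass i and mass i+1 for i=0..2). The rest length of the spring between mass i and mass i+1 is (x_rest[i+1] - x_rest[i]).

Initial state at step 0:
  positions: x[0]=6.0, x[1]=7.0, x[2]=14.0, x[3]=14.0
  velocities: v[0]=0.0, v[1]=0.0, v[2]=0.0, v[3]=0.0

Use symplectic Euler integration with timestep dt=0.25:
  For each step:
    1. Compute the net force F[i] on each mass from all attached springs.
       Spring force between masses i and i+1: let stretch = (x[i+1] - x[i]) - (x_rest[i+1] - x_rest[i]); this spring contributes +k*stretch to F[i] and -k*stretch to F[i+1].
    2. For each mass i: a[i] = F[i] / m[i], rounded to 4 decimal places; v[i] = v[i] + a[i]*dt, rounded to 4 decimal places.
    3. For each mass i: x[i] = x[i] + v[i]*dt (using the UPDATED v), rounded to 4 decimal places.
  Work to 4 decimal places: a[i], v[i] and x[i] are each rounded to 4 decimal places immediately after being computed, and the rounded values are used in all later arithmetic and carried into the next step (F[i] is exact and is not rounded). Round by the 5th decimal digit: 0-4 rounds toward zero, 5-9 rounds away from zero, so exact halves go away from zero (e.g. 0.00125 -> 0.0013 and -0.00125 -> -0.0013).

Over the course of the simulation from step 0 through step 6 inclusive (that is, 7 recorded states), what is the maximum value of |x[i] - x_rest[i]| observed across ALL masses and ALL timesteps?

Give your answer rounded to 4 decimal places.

Answer: 2.3316

Derivation:
Step 0: x=[6.0000 7.0000 14.0000 14.0000] v=[0.0000 0.0000 0.0000 0.0000]
Step 1: x=[5.6250 7.7500 13.1250 14.5000] v=[-1.5000 3.0000 -3.5000 2.0000]
Step 2: x=[5.0156 8.9063 11.7500 15.3281] v=[-2.4375 4.6250 -5.5000 3.3125]
Step 3: x=[4.3926 9.9317 10.4668 16.2090] v=[-2.4922 4.1015 -5.1328 3.5235]
Step 4: x=[3.9619 10.3316 9.8345 16.8721] v=[-1.7227 1.5995 -2.5293 2.6524]
Step 5: x=[3.8274 9.8731 10.1440 17.1555] v=[-0.5379 -1.8339 1.2381 1.1336]
Step 6: x=[3.9487 8.6928 11.2961 17.0625] v=[0.4850 -4.7213 4.6084 -0.3722]
Max displacement = 2.3316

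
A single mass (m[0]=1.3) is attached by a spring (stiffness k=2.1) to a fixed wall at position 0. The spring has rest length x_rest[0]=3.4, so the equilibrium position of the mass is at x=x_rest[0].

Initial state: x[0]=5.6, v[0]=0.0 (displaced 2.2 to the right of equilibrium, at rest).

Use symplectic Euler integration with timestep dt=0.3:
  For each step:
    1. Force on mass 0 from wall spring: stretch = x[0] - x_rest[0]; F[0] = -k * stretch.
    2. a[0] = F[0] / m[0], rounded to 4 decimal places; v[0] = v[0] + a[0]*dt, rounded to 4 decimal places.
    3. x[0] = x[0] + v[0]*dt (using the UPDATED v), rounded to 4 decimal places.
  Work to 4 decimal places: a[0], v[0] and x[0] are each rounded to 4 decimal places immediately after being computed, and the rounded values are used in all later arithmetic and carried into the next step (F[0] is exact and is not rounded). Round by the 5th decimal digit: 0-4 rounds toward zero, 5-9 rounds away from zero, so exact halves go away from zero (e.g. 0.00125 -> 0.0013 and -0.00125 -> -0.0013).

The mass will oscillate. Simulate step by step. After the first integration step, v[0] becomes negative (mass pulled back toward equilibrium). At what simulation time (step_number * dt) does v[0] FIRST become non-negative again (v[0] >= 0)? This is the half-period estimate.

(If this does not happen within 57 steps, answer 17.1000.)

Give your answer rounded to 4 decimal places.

Step 0: x=[5.6000] v=[0.0000]
Step 1: x=[5.2802] v=[-1.0661]
Step 2: x=[4.6870] v=[-1.9773]
Step 3: x=[3.9067] v=[-2.6010]
Step 4: x=[3.0527] v=[-2.8466]
Step 5: x=[2.2492] v=[-2.6783]
Step 6: x=[1.6130] v=[-2.1206]
Step 7: x=[1.2366] v=[-1.2546]
Step 8: x=[1.1747] v=[-0.2062]
Step 9: x=[1.4364] v=[0.8722]
First v>=0 after going negative at step 9, time=2.7000

Answer: 2.7000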